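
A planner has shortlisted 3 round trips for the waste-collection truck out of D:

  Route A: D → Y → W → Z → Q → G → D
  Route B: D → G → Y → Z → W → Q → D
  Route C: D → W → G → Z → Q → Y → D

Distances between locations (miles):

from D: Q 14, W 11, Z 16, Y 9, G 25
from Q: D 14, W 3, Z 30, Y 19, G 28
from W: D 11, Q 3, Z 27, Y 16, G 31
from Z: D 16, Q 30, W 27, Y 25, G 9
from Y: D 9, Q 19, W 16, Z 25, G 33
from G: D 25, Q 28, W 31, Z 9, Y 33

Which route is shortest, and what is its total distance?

Route A: 9 + 16 + 27 + 30 + 28 + 25 = 135
Route B: 25 + 33 + 25 + 27 + 3 + 14 = 127
Route C: 11 + 31 + 9 + 30 + 19 + 9 = 109

Shortest is Route C, total 109 miles.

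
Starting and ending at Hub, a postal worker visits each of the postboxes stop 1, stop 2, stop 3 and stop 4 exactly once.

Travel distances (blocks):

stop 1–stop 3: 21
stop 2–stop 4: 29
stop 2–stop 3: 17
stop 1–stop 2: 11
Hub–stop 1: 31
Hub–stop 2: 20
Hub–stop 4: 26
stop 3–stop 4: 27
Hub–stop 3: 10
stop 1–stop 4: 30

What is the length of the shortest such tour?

Minimum total distance: 94 blocks.

Hub-stop 1-stop 2-stop 3-stop 4-Hub: 31+11+17+27+26 = 112
Hub-stop 1-stop 2-stop 4-stop 3-Hub: 31+11+29+27+10 = 108
Hub-stop 1-stop 3-stop 2-stop 4-Hub: 31+21+17+29+26 = 124
Hub-stop 1-stop 3-stop 4-stop 2-Hub: 31+21+27+29+20 = 128
Hub-stop 1-stop 4-stop 2-stop 3-Hub: 31+30+29+17+10 = 117
Hub-stop 1-stop 4-stop 3-stop 2-Hub: 31+30+27+17+20 = 125
Hub-stop 2-stop 1-stop 3-stop 4-Hub: 20+11+21+27+26 = 105
Hub-stop 2-stop 1-stop 4-stop 3-Hub: 20+11+30+27+10 = 98
Hub-stop 2-stop 3-stop 1-stop 4-Hub: 20+17+21+30+26 = 114
Hub-stop 2-stop 4-stop 1-stop 3-Hub: 20+29+30+21+10 = 110
Hub-stop 3-stop 1-stop 2-stop 4-Hub: 10+21+11+29+26 = 97
Hub-stop 3-stop 2-stop 1-stop 4-Hub: 10+17+11+30+26 = 94
The minimum is 94.
One optimal route: Hub → stop 3 → stop 2 → stop 1 → stop 4 → Hub (or its reverse).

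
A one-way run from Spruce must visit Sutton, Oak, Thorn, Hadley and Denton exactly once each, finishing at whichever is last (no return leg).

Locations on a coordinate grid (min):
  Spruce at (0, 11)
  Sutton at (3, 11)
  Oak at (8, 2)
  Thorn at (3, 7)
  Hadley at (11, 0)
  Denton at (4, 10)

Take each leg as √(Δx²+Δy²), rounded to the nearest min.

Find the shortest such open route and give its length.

There are 5! = 120 possible orderings.
Spruce→Sutton→Oak→Thorn→Hadley→Denton: 3+10+7+11+12 = 43
Spruce→Sutton→Oak→Thorn→Denton→Hadley: 3+10+7+3+12 = 35
Spruce→Sutton→Oak→Hadley→Thorn→Denton: 3+10+4+11+3 = 31
Spruce→Sutton→Oak→Hadley→Denton→Thorn: 3+10+4+12+3 = 32
Spruce→Sutton→Oak→Denton→Thorn→Hadley: 3+10+9+3+11 = 36
Spruce→Sutton→Oak→Denton→Hadley→Thorn: 3+10+9+12+11 = 45
Spruce→Sutton→Thorn→Oak→Hadley→Denton: 3+4+7+4+12 = 30
Spruce→Sutton→Thorn→Oak→Denton→Hadley: 3+4+7+9+12 = 35
Spruce→Sutton→Thorn→Hadley→Oak→Denton: 3+4+11+4+9 = 31
Spruce→Sutton→Thorn→Hadley→Denton→Oak: 3+4+11+12+9 = 39
Spruce→Sutton→Thorn→Denton→Oak→Hadley: 3+4+3+9+4 = 23
Spruce→Sutton→Thorn→Denton→Hadley→Oak: 3+4+3+12+4 = 26
Spruce→Sutton→Hadley→Oak→Thorn→Denton: 3+14+4+7+3 = 31
Spruce→Sutton→Hadley→Oak→Denton→Thorn: 3+14+4+9+3 = 33
… (106 more)
Spruce→Sutton→Denton→Thorn→Oak→Hadley: 3+1+3+7+4 = 18  ← best
The minimum is 18.
One shortest path: Spruce → Sutton → Denton → Thorn → Oak → Hadley.

Shortest open route: 18 min.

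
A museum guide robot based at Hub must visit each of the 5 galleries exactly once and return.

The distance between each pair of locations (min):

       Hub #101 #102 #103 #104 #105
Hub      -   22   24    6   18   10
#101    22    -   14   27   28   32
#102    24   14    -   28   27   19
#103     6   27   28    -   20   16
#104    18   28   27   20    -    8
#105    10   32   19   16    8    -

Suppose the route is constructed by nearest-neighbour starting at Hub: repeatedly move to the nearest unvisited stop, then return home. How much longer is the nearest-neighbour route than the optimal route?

Hub: #103=6, #105=10, #104=18, #101=22, #102=24 ⇒ #103
#103: #105=16, #104=20, #101=27, #102=28 ⇒ #105
#105: #104=8, #102=19, #101=32 ⇒ #104
#104: #102=27, #101=28 ⇒ #102
#102: #101=14 ⇒ #101
NN route Hub → #103 → #105 → #104 → #102 → #101 → Hub costs 93.
Optimal: Hub → #101 → #102 → #105 → #104 → #103 → Hub costs 89 (by enumerating all 60 distinct tours).
Excess = 93 − 89 = 4.

4 min longer than the optimal tour.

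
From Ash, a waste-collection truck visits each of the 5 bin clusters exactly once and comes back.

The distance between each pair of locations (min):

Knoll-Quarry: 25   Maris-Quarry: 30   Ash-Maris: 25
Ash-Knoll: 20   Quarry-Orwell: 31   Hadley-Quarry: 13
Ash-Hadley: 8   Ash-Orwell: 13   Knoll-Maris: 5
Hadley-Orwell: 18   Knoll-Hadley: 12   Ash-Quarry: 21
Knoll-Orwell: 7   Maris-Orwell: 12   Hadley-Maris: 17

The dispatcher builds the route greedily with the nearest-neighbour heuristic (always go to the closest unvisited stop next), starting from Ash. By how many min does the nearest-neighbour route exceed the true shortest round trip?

The nearest-neighbour route is 13 min longer than optimal.

Ash: Hadley=8, Orwell=13, Knoll=20, Quarry=21, Maris=25 ⇒ Hadley
Hadley: Knoll=12, Quarry=13, Maris=17, Orwell=18 ⇒ Knoll
Knoll: Maris=5, Orwell=7, Quarry=25 ⇒ Maris
Maris: Orwell=12, Quarry=30 ⇒ Orwell
Orwell: Quarry=31 ⇒ Quarry
NN route Ash → Hadley → Knoll → Maris → Orwell → Quarry → Ash costs 89.
Optimal: Ash → Hadley → Quarry → Knoll → Maris → Orwell → Ash costs 76 (by enumerating all 60 distinct tours).
Excess = 89 − 76 = 13.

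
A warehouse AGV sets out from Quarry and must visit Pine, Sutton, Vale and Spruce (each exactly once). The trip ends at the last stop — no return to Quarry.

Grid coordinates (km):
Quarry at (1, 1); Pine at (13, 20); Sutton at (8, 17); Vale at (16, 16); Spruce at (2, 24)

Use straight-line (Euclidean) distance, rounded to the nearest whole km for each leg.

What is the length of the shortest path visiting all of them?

Minimum one-way distance = 41 km.

There are 4! = 24 possible orderings.
Quarry - Pine - Sutton - Vale - Spruce: 22+6+8+16 = 52
Quarry - Pine - Sutton - Spruce - Vale: 22+6+9+16 = 53
Quarry - Pine - Vale - Sutton - Spruce: 22+5+8+9 = 44
Quarry - Pine - Vale - Spruce - Sutton: 22+5+16+9 = 52
Quarry - Pine - Spruce - Sutton - Vale: 22+12+9+8 = 51
Quarry - Pine - Spruce - Vale - Sutton: 22+12+16+8 = 58
Quarry - Sutton - Pine - Vale - Spruce: 17+6+5+16 = 44
Quarry - Sutton - Pine - Spruce - Vale: 17+6+12+16 = 51
Quarry - Sutton - Vale - Pine - Spruce: 17+8+5+12 = 42
Quarry - Sutton - Vale - Spruce - Pine: 17+8+16+12 = 53
Quarry - Sutton - Spruce - Pine - Vale: 17+9+12+5 = 43
Quarry - Sutton - Spruce - Vale - Pine: 17+9+16+5 = 47
Quarry - Vale - Pine - Sutton - Spruce: 21+5+6+9 = 41
Quarry - Vale - Pine - Spruce - Sutton: 21+5+12+9 = 47
… (10 more)
The minimum is 41.
One shortest path: Quarry → Vale → Pine → Sutton → Spruce.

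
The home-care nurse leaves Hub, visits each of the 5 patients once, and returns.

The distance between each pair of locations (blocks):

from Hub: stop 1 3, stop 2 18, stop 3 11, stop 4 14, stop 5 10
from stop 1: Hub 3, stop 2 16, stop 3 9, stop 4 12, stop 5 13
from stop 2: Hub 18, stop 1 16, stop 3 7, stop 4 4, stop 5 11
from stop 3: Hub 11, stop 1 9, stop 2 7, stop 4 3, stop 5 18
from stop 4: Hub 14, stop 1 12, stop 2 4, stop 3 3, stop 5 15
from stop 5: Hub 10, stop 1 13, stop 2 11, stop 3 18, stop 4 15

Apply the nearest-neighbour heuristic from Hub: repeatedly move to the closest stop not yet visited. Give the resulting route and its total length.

At Hub the remaining stops are stop 1 3, stop 5 10, stop 3 11, stop 4 14, stop 2 18; go to stop 1.
At stop 1 the remaining stops are stop 3 9, stop 4 12, stop 5 13, stop 2 16; go to stop 3.
At stop 3 the remaining stops are stop 4 3, stop 2 7, stop 5 18; go to stop 4.
At stop 4 the remaining stops are stop 2 4, stop 5 15; go to stop 2.
At stop 2 the remaining stops are stop 5 11; go to stop 5.
Return stop 5→Hub: 10.
Total = 3 + 9 + 3 + 4 + 11 + 10 = 40.

40 blocks along Hub → stop 1 → stop 3 → stop 4 → stop 2 → stop 5 → Hub.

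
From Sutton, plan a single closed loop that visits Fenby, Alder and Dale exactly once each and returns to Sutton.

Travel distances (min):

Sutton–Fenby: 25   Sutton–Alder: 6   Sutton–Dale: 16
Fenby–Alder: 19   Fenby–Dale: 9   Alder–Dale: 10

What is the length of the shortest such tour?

There are 3 distinct closed tours to check (reversals are equivalent).
Sutton→Fenby→Alder→Dale→Sutton: 25+19+10+16 = 70
Sutton→Fenby→Dale→Alder→Sutton: 25+9+10+6 = 50
Sutton→Alder→Fenby→Dale→Sutton: 6+19+9+16 = 50
The minimum is 50.
One optimal route: Sutton → Fenby → Dale → Alder → Sutton (or its reverse).

Minimum total distance: 50 min.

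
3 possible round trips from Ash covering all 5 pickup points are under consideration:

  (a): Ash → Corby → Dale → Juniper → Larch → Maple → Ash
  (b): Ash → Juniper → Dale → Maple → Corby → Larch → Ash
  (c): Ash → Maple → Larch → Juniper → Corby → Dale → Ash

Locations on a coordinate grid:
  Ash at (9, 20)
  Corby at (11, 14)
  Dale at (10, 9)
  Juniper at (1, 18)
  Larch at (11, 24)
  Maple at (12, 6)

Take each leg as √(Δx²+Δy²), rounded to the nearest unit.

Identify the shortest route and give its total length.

Shortest is (b), total 47.

(a): 6 + 5 + 13 + 12 + 18 + 14 = 68
(b): 8 + 13 + 4 + 8 + 10 + 4 = 47
(c): 14 + 18 + 12 + 11 + 5 + 11 = 71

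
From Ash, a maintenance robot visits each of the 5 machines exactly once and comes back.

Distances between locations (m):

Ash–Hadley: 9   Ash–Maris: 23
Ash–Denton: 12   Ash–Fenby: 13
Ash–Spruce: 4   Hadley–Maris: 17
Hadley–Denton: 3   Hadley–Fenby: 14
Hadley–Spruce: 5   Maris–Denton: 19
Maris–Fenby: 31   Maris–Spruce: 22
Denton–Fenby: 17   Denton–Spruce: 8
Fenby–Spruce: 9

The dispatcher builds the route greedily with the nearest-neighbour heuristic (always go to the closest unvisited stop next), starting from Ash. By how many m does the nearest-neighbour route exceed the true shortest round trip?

Excess over optimum: 11 m.

Ash: Spruce=4, Hadley=9, Denton=12, Fenby=13, Maris=23 ⇒ Spruce
Spruce: Hadley=5, Denton=8, Fenby=9, Maris=22 ⇒ Hadley
Hadley: Denton=3, Fenby=14, Maris=17 ⇒ Denton
Denton: Fenby=17, Maris=19 ⇒ Fenby
Fenby: Maris=31 ⇒ Maris
NN route Ash → Spruce → Hadley → Denton → Fenby → Maris → Ash costs 83.
Optimal: Ash → Maris → Denton → Hadley → Fenby → Spruce → Ash costs 72 (by enumerating all 60 distinct tours).
Excess = 83 − 72 = 11.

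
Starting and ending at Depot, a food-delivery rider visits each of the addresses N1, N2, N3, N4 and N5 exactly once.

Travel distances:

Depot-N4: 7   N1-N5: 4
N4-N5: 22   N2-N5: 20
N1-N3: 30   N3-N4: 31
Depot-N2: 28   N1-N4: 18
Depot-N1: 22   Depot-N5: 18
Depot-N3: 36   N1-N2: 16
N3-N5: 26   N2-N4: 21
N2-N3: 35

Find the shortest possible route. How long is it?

With 5 stops there are 5!/2 = 60 distinct round trips (a route and its reverse cost the same).
Depot-N1-N2-N3-N4-N5-Depot: 22+16+35+31+22+18 = 144
Depot-N1-N2-N3-N5-N4-Depot: 22+16+35+26+22+7 = 128
Depot-N1-N2-N4-N3-N5-Depot: 22+16+21+31+26+18 = 134
Depot-N1-N2-N4-N5-N3-Depot: 22+16+21+22+26+36 = 143
Depot-N1-N2-N5-N3-N4-Depot: 22+16+20+26+31+7 = 122
Depot-N1-N2-N5-N4-N3-Depot: 22+16+20+22+31+36 = 147
Depot-N1-N3-N2-N4-N5-Depot: 22+30+35+21+22+18 = 148
Depot-N1-N3-N2-N5-N4-Depot: 22+30+35+20+22+7 = 136
Depot-N1-N3-N4-N2-N5-Depot: 22+30+31+21+20+18 = 142
Depot-N1-N3-N4-N5-N2-Depot: 22+30+31+22+20+28 = 153
Depot-N1-N3-N5-N2-N4-Depot: 22+30+26+20+21+7 = 126
Depot-N1-N3-N5-N4-N2-Depot: 22+30+26+22+21+28 = 149
Depot-N1-N4-N2-N3-N5-Depot: 22+18+21+35+26+18 = 140
Depot-N1-N4-N2-N5-N3-Depot: 22+18+21+20+26+36 = 143
… (46 more)
Depot-N3-N5-N1-N2-N4-Depot: 36+26+4+16+21+7 = 110  ← best
The minimum is 110.
One optimal route: Depot → N3 → N5 → N1 → N2 → N4 → Depot (or its reverse).

Shortest round trip = 110.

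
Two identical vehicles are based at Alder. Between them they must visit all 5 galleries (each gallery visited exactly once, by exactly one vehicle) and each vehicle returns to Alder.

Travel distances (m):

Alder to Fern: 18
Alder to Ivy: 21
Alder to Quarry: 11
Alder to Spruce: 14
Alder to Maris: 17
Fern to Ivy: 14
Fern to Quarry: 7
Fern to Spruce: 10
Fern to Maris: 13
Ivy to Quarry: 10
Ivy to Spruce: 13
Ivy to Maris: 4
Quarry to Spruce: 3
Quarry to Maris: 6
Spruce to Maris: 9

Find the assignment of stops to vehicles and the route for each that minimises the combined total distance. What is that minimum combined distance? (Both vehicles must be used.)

Try each way of splitting the stops between the two vehicles (each non-empty) and, for each split, find the best tour for each vehicle:
  {Fern} + {Ivy, Quarry, Spruce, Maris}: 36 + 48 = 84
  {Ivy} + {Fern, Quarry, Spruce, Maris}: 42 + 54 = 96
  {Fern, Ivy} + {Quarry, Spruce, Maris}: 53 + 40 = 93
  {Quarry} + {Fern, Ivy, Spruce, Maris}: 22 + 59 = 81
  {Fern, Quarry} + {Ivy, Spruce, Maris}: 36 + 48 = 84
  {Ivy, Quarry} + {Fern, Spruce, Maris}: 42 + 54 = 96
  … (15 splits in total)
Best: vehicle 1 Alder → Quarry → Alder = 22; vehicle 2 Alder → Fern → Ivy → Maris → Spruce → Alder = 59; combined 81.

81 m — the smallest possible combined total.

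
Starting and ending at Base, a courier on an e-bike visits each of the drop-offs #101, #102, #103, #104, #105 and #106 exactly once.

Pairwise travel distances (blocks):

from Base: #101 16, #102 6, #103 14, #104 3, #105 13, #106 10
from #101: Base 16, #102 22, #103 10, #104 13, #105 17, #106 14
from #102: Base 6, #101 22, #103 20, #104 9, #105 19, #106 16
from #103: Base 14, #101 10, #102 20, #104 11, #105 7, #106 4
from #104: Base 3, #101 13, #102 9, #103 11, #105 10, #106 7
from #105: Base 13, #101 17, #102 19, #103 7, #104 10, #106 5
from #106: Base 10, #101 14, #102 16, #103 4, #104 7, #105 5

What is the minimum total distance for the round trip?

60 blocks — the shortest possible round trip.

With 6 stops there are 6!/2 = 360 distinct round trips (a route and its reverse cost the same).
Base→#101→#102→#103→#104→#105→#106→Base: 16+22+20+11+10+5+10 = 94
Base→#101→#102→#103→#104→#106→#105→Base: 16+22+20+11+7+5+13 = 94
Base→#101→#102→#103→#105→#104→#106→Base: 16+22+20+7+10+7+10 = 92
Base→#101→#102→#103→#105→#106→#104→Base: 16+22+20+7+5+7+3 = 80
Base→#101→#102→#103→#106→#104→#105→Base: 16+22+20+4+7+10+13 = 92
Base→#101→#102→#103→#106→#105→#104→Base: 16+22+20+4+5+10+3 = 80
Base→#101→#102→#104→#103→#105→#106→Base: 16+22+9+11+7+5+10 = 80
Base→#101→#102→#104→#103→#106→#105→Base: 16+22+9+11+4+5+13 = 80
… (352 more)
Base→#101→#103→#105→#106→#104→#102→Base: 16+10+7+5+7+9+6 = 60  ← best
The minimum is 60.
One optimal route: Base → #101 → #103 → #105 → #106 → #104 → #102 → Base (or its reverse).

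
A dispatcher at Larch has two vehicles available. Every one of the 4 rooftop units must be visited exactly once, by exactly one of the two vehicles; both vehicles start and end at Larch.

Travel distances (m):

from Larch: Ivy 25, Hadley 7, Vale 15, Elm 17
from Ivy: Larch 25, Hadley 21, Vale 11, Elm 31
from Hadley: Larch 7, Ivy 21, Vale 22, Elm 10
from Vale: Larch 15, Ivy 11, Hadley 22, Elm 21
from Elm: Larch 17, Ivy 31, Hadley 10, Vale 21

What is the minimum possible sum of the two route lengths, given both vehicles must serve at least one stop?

Check every non-empty split of the stops between the two vehicles; for each half take its own optimal tour:
  {Ivy} + {Hadley, Vale, Elm}: 50 + 53 = 103
  {Hadley} + {Ivy, Vale, Elm}: 14 + 74 = 88
  {Ivy, Hadley} + {Vale, Elm}: 53 + 53 = 106
  {Vale} + {Ivy, Hadley, Elm}: 30 + 73 = 103
  {Ivy, Vale} + {Hadley, Elm}: 51 + 34 = 85
  {Hadley, Vale} + {Ivy, Elm}: 44 + 73 = 117
  … (7 splits in total)
Best: vehicle 1 Larch → Ivy → Vale → Larch = 51; vehicle 2 Larch → Hadley → Elm → Larch = 34; combined 85.

Minimum combined distance: 85 m.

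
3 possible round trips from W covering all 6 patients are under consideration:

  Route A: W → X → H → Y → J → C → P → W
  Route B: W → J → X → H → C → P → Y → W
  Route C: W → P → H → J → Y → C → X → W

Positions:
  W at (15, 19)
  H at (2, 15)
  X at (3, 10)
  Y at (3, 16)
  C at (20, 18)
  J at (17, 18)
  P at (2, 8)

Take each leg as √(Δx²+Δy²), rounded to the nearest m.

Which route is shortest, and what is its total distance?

Route A: 15 + 5 + 1 + 14 + 3 + 21 + 17 = 76
Route B: 2 + 16 + 5 + 18 + 21 + 8 + 12 = 82
Route C: 17 + 7 + 15 + 14 + 17 + 19 + 15 = 104

76 m — Route A is the shortest.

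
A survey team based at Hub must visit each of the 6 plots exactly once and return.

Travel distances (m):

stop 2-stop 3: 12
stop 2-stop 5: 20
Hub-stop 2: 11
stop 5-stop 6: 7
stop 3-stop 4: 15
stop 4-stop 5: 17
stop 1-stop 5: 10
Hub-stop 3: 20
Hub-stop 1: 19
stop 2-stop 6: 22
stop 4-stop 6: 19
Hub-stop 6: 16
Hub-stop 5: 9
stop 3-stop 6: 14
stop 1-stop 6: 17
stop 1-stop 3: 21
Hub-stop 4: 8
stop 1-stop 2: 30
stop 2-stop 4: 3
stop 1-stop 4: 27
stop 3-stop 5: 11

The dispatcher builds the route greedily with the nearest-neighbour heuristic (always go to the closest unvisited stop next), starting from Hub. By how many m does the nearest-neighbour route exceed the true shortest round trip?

From Hub: stop 4=8, stop 5=9, stop 2=11, stop 6=16, stop 1=19, stop 3=20 → choose stop 4 (8).
From stop 4: stop 2=3, stop 3=15, stop 5=17, stop 6=19, stop 1=27 → choose stop 2 (3).
From stop 2: stop 3=12, stop 5=20, stop 6=22, stop 1=30 → choose stop 3 (12).
From stop 3: stop 5=11, stop 6=14, stop 1=21 → choose stop 5 (11).
From stop 5: stop 6=7, stop 1=10 → choose stop 6 (7).
From stop 6: stop 1=17 → choose stop 1 (17).
NN route Hub → stop 4 → stop 2 → stop 3 → stop 5 → stop 6 → stop 1 → Hub costs 77.
Optimal: Hub → stop 1 → stop 5 → stop 6 → stop 3 → stop 2 → stop 4 → Hub costs 73 (by enumerating all 360 distinct tours).
Excess = 77 − 73 = 4.

Excess over optimum: 4 m.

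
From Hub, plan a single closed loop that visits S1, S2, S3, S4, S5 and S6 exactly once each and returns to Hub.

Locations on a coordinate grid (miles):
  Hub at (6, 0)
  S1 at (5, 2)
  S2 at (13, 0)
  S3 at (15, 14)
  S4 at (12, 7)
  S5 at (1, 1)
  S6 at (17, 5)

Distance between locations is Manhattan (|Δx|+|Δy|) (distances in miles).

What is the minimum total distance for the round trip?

Hub → S1 → S2 → S3 → S4 → S5 → S6 → Hub: 3+10+16+10+17+20+16 = 92
Hub → S1 → S2 → S3 → S4 → S6 → S5 → Hub: 3+10+16+10+7+20+6 = 72
Hub → S1 → S2 → S3 → S5 → S4 → S6 → Hub: 3+10+16+27+17+7+16 = 96
Hub → S1 → S2 → S3 → S5 → S6 → S4 → Hub: 3+10+16+27+20+7+13 = 96
Hub → S1 → S2 → S3 → S6 → S4 → S5 → Hub: 3+10+16+11+7+17+6 = 70
Hub → S1 → S2 → S3 → S6 → S5 → S4 → Hub: 3+10+16+11+20+17+13 = 90
Hub → S1 → S2 → S4 → S3 → S5 → S6 → Hub: 3+10+8+10+27+20+16 = 94
Hub → S1 → S2 → S4 → S3 → S6 → S5 → Hub: 3+10+8+10+11+20+6 = 68
… (352 more)
Hub → S2 → S6 → S3 → S4 → S1 → S5 → Hub: 7+9+11+10+12+5+6 = 60  ← best
The minimum is 60.
One optimal route: Hub → S2 → S6 → S3 → S4 → S1 → S5 → Hub (or its reverse).

60 miles — the shortest possible round trip.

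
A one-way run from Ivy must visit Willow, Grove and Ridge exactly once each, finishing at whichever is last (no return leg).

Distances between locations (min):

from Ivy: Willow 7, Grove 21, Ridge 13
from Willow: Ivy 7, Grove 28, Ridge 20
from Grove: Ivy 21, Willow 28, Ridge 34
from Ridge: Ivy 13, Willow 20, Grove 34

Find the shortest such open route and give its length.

There are 3! = 6 possible orderings.
Ivy→Willow→Grove→Ridge: 7+28+34 = 69
Ivy→Willow→Ridge→Grove: 7+20+34 = 61
Ivy→Grove→Willow→Ridge: 21+28+20 = 69
Ivy→Grove→Ridge→Willow: 21+34+20 = 75
Ivy→Ridge→Willow→Grove: 13+20+28 = 61
Ivy→Ridge→Grove→Willow: 13+34+28 = 75
The minimum is 61.
One shortest path: Ivy → Willow → Ridge → Grove.

Minimum one-way distance = 61 min.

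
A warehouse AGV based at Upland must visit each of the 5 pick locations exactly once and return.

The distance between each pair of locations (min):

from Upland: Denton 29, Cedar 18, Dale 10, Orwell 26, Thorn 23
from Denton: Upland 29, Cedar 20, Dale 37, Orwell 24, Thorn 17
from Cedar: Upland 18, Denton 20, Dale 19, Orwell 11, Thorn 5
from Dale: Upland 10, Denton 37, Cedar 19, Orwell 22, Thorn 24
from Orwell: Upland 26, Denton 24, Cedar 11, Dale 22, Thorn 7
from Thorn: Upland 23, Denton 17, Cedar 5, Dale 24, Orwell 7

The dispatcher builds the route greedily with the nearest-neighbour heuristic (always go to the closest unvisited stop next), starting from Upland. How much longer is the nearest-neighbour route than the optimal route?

From Upland: Dale=10, Cedar=18, Thorn=23, Orwell=26, Denton=29 → choose Dale (10).
From Dale: Cedar=19, Orwell=22, Thorn=24, Denton=37 → choose Cedar (19).
From Cedar: Thorn=5, Orwell=11, Denton=20 → choose Thorn (5).
From Thorn: Orwell=7, Denton=17 → choose Orwell (7).
From Orwell: Denton=24 → choose Denton (24).
NN route Upland → Dale → Cedar → Thorn → Orwell → Denton → Upland costs 94.
Optimal: Upland → Denton → Cedar → Thorn → Orwell → Dale → Upland costs 93 (by enumerating all 60 distinct tours).
Excess = 94 − 93 = 1.

The nearest-neighbour route is 1 min longer than optimal.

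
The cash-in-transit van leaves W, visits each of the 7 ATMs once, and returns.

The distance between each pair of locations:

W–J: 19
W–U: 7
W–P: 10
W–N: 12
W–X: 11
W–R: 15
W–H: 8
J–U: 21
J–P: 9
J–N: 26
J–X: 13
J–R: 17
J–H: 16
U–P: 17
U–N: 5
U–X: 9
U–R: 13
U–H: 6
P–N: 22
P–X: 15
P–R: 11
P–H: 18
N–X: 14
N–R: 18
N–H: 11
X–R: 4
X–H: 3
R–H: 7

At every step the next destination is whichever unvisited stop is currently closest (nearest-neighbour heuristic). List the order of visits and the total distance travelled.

69 along W → U → N → H → X → R → P → J → W.

At W the remaining stops are U 7, H 8, P 10, X 11, N 12, R 15, J 19; go to U.
At U the remaining stops are N 5, H 6, X 9, R 13, P 17, J 21; go to N.
At N the remaining stops are H 11, X 14, R 18, P 22, J 26; go to H.
At H the remaining stops are X 3, R 7, J 16, P 18; go to X.
At X the remaining stops are R 4, J 13, P 15; go to R.
At R the remaining stops are P 11, J 17; go to P.
At P the remaining stops are J 9; go to J.
Return J→W: 19.
Total = 7 + 5 + 11 + 3 + 4 + 11 + 9 + 19 = 69.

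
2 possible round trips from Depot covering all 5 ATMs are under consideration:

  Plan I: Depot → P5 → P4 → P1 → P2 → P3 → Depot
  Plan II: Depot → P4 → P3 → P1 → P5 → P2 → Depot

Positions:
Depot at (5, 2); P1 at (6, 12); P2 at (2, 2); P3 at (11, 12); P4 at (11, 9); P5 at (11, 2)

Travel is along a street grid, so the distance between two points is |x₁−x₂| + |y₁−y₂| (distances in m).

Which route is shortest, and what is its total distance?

48 m — Plan II is the shortest.

Plan I: 6 + 7 + 8 + 14 + 19 + 16 = 70
Plan II: 13 + 3 + 5 + 15 + 9 + 3 = 48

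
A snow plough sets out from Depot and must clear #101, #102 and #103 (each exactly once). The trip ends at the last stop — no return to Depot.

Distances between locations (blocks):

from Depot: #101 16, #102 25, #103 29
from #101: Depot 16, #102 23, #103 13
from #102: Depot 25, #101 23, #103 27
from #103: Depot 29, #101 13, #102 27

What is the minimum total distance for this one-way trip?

There are 3! = 6 possible orderings.
Depot → #101 → #102 → #103: 16+23+27 = 66
Depot → #101 → #103 → #102: 16+13+27 = 56
Depot → #102 → #101 → #103: 25+23+13 = 61
Depot → #102 → #103 → #101: 25+27+13 = 65
Depot → #103 → #101 → #102: 29+13+23 = 65
Depot → #103 → #102 → #101: 29+27+23 = 79
The minimum is 56.
One shortest path: Depot → #101 → #103 → #102.

Shortest open route: 56 blocks.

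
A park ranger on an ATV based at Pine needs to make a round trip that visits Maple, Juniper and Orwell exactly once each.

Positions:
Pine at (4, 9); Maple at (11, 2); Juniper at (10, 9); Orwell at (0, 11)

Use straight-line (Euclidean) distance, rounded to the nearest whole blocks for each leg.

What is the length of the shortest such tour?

31 blocks — the shortest possible round trip.

Pine → Maple → Juniper → Orwell → Pine: 10+7+10+4 = 31
Pine → Maple → Orwell → Juniper → Pine: 10+14+10+6 = 40
Pine → Juniper → Maple → Orwell → Pine: 6+7+14+4 = 31
The minimum is 31.
One optimal route: Pine → Maple → Juniper → Orwell → Pine (or its reverse).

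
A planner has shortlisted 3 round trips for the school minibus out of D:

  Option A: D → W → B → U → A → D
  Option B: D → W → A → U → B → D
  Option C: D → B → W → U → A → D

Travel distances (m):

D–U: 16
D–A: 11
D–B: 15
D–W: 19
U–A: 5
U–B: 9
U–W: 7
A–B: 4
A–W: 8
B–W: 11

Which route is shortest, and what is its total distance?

49 m — Option C is the shortest.

Option A: 19 + 11 + 9 + 5 + 11 = 55
Option B: 19 + 8 + 5 + 9 + 15 = 56
Option C: 15 + 11 + 7 + 5 + 11 = 49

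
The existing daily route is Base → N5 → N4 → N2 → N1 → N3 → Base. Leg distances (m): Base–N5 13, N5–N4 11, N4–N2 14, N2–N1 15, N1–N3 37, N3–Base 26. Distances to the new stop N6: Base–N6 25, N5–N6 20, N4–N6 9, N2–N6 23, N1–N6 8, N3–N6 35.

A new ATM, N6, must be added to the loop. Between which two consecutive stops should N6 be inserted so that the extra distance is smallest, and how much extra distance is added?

+6 m — insert N6 between N1 and N3.

Insertion cost between consecutive stops i–j is d(i,N6) + d(N6,j) − d(i,j):
  between Base and N5: 25 + 20 − 13 = 32
  between N5 and N4: 20 + 9 − 11 = 18
  between N4 and N2: 9 + 23 − 14 = 18
  between N2 and N1: 23 + 8 − 15 = 16
  between N1 and N3: 8 + 35 − 37 = 6
  between N3 and Base: 35 + 25 − 26 = 34
Cheapest insertion is between N1 and N3, adding 6.
New total = 116 + 6 = 122.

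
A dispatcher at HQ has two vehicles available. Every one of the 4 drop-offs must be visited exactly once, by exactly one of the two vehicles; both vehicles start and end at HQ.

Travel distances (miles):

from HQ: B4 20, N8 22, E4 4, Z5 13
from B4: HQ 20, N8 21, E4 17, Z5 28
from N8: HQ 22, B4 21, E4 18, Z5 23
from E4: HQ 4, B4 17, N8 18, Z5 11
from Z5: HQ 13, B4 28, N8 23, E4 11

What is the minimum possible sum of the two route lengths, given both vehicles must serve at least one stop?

Minimum combined distance: 85 miles.

Check every non-empty split of the stops between the two vehicles; for each half take its own optimal tour:
  {B4} + {N8, E4, Z5}: 40 + 58 = 98
  {N8} + {B4, E4, Z5}: 44 + 61 = 105
  {B4, N8} + {E4, Z5}: 63 + 28 = 91
  {E4} + {B4, N8, Z5}: 8 + 77 = 85
  {B4, E4} + {N8, Z5}: 41 + 58 = 99
  {N8, E4} + {B4, Z5}: 44 + 61 = 105
  … (7 splits in total)
Best: vehicle 1 HQ → E4 → HQ = 8; vehicle 2 HQ → B4 → N8 → Z5 → HQ = 77; combined 85.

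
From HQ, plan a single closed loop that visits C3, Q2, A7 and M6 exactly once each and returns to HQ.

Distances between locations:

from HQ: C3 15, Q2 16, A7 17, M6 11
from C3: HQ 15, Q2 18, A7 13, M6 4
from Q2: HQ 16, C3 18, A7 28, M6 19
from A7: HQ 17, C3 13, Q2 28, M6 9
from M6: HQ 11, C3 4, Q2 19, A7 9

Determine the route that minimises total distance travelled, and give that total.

64 — the shortest possible round trip.

HQ-C3-Q2-A7-M6-HQ: 15+18+28+9+11 = 81
HQ-C3-Q2-M6-A7-HQ: 15+18+19+9+17 = 78
HQ-C3-A7-Q2-M6-HQ: 15+13+28+19+11 = 86
HQ-C3-A7-M6-Q2-HQ: 15+13+9+19+16 = 72
HQ-C3-M6-Q2-A7-HQ: 15+4+19+28+17 = 83
HQ-C3-M6-A7-Q2-HQ: 15+4+9+28+16 = 72
HQ-Q2-C3-A7-M6-HQ: 16+18+13+9+11 = 67
HQ-Q2-C3-M6-A7-HQ: 16+18+4+9+17 = 64
HQ-Q2-A7-C3-M6-HQ: 16+28+13+4+11 = 72
HQ-Q2-M6-C3-A7-HQ: 16+19+4+13+17 = 69
HQ-A7-C3-Q2-M6-HQ: 17+13+18+19+11 = 78
HQ-A7-Q2-C3-M6-HQ: 17+28+18+4+11 = 78
The minimum is 64.
One optimal route: HQ → Q2 → C3 → M6 → A7 → HQ (or its reverse).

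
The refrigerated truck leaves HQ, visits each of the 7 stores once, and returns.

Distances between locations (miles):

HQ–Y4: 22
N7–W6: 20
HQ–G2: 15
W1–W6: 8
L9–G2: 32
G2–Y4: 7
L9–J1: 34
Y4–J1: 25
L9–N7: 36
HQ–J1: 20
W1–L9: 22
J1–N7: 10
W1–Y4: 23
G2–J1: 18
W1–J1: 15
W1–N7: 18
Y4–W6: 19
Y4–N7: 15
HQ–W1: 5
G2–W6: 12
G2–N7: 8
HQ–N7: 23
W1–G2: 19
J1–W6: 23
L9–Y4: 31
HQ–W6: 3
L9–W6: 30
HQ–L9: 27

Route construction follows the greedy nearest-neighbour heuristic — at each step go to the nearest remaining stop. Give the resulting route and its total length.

At HQ the remaining stops are W6 3, W1 5, G2 15, J1 20, Y4 22, N7 23, L9 27; go to W6.
At W6 the remaining stops are W1 8, G2 12, Y4 19, N7 20, J1 23, L9 30; go to W1.
At W1 the remaining stops are J1 15, N7 18, G2 19, L9 22, Y4 23; go to J1.
At J1 the remaining stops are N7 10, G2 18, Y4 25, L9 34; go to N7.
At N7 the remaining stops are G2 8, Y4 15, L9 36; go to G2.
At G2 the remaining stops are Y4 7, L9 32; go to Y4.
At Y4 the remaining stops are L9 31; go to L9.
Return L9→HQ: 27.
Total = 3 + 8 + 15 + 10 + 8 + 7 + 31 + 27 = 109.

109 miles along HQ → W6 → W1 → J1 → N7 → G2 → Y4 → L9 → HQ.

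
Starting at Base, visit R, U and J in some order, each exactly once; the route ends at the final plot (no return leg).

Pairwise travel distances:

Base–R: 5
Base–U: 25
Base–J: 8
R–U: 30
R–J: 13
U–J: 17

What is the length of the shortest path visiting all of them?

There are 3! = 6 possible orderings.
Base - R - U - J: 5+30+17 = 52
Base - R - J - U: 5+13+17 = 35
Base - U - R - J: 25+30+13 = 68
Base - U - J - R: 25+17+13 = 55
Base - J - R - U: 8+13+30 = 51
Base - J - U - R: 8+17+30 = 55
The minimum is 35.
One shortest path: Base → R → J → U.

Shortest open route: 35.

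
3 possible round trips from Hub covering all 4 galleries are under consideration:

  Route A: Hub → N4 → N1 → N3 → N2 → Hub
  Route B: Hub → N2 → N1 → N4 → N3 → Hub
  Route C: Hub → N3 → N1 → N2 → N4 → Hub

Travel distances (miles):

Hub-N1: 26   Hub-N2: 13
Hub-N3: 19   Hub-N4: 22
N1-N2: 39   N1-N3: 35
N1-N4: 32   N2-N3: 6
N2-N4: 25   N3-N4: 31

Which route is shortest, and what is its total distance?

Route A: 22 + 32 + 35 + 6 + 13 = 108
Route B: 13 + 39 + 32 + 31 + 19 = 134
Route C: 19 + 35 + 39 + 25 + 22 = 140

108 miles — Route A is the shortest.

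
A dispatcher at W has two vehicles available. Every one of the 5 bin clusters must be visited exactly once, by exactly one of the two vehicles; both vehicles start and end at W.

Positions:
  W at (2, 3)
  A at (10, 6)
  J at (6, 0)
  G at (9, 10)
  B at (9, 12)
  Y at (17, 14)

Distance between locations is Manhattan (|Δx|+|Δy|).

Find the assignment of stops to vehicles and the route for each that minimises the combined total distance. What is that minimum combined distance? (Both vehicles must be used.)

Try each way of splitting the stops between the two vehicles (each non-empty) and, for each split, find the best tour for each vehicle:
  {A} + {J, G, B, Y}: 22 + 58 = 80
  {J} + {A, G, B, Y}: 14 + 52 = 66
  {A, J} + {G, B, Y}: 28 + 52 = 80
  {G} + {A, J, B, Y}: 28 + 58 = 86
  {A, G} + {J, B, Y}: 30 + 58 = 88
  {J, G} + {A, B, Y}: 34 + 52 = 86
  … (15 splits in total)
Best: vehicle 1 W → J → W = 14; vehicle 2 W → A → Y → B → G → W = 52; combined 66.

Minimum combined distance: 66.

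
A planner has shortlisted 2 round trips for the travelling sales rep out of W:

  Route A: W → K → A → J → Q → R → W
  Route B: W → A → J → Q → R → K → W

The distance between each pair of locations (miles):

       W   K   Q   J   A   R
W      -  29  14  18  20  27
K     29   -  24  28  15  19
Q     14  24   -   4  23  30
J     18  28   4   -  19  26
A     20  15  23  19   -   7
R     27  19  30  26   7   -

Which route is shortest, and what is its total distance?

121 miles — Route B is the shortest.

Route A: 29 + 15 + 19 + 4 + 30 + 27 = 124
Route B: 20 + 19 + 4 + 30 + 19 + 29 = 121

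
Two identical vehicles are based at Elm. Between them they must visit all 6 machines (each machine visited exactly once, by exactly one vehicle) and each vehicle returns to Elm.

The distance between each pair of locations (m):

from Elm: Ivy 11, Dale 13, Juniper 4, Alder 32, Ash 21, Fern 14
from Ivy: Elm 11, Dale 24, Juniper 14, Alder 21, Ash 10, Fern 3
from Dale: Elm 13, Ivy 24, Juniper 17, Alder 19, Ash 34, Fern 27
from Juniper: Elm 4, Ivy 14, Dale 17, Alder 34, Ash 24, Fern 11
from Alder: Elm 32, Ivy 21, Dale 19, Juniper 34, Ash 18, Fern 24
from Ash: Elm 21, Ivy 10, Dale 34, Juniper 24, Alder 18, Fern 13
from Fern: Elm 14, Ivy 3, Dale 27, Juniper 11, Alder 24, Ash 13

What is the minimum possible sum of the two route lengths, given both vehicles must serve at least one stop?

Minimum combined distance: 85 m.

There are 2^5 − 1 = 31 ways to divide the 6 stops into two non-empty groups. For each, the best each vehicle can do is its own shortest tour through its group:
  {Ivy} + {Dale, Juniper, Alder, Ash, Fern}: 22 + 78 = 100
  {Dale} + {Ivy, Juniper, Alder, Ash, Fern}: 26 + 78 = 104
  {Ivy, Dale} + {Juniper, Alder, Ash, Fern}: 48 + 78 = 126
  {Juniper} + {Ivy, Dale, Alder, Ash, Fern}: 8 + 77 = 85
  {Ivy, Juniper} + {Dale, Alder, Ash, Fern}: 29 + 77 = 106
  {Dale, Juniper} + {Ivy, Alder, Ash, Fern}: 34 + 77 = 111
  … (31 splits in total)
Best: vehicle 1 Elm → Juniper → Elm = 8; vehicle 2 Elm → Ivy → Fern → Ash → Alder → Dale → Elm = 77; combined 85.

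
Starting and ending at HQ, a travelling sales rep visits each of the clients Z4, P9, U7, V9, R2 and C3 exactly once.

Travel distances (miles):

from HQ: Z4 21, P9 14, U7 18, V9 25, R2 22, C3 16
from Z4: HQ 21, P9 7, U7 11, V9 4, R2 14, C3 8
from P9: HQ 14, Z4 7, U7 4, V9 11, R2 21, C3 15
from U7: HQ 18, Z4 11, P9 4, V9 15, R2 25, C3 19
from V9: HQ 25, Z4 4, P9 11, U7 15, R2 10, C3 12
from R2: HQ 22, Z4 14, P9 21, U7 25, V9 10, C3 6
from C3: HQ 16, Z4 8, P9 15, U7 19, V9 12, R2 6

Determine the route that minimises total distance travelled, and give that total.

With 6 stops there are 6!/2 = 360 distinct round trips (a route and its reverse cost the same).
HQ - Z4 - P9 - U7 - V9 - R2 - C3 - HQ: 21+7+4+15+10+6+16 = 79
HQ - Z4 - P9 - U7 - V9 - C3 - R2 - HQ: 21+7+4+15+12+6+22 = 87
HQ - Z4 - P9 - U7 - R2 - V9 - C3 - HQ: 21+7+4+25+10+12+16 = 95
HQ - Z4 - P9 - U7 - R2 - C3 - V9 - HQ: 21+7+4+25+6+12+25 = 100
HQ - Z4 - P9 - U7 - C3 - V9 - R2 - HQ: 21+7+4+19+12+10+22 = 95
HQ - Z4 - P9 - U7 - C3 - R2 - V9 - HQ: 21+7+4+19+6+10+25 = 92
HQ - Z4 - P9 - V9 - U7 - R2 - C3 - HQ: 21+7+11+15+25+6+16 = 101
HQ - Z4 - P9 - V9 - U7 - C3 - R2 - HQ: 21+7+11+15+19+6+22 = 101
… (352 more)
HQ - P9 - U7 - Z4 - V9 - R2 - C3 - HQ: 14+4+11+4+10+6+16 = 65  ← best
The minimum is 65.
One optimal route: HQ → P9 → U7 → Z4 → V9 → R2 → C3 → HQ (or its reverse).

Minimum total distance: 65 miles.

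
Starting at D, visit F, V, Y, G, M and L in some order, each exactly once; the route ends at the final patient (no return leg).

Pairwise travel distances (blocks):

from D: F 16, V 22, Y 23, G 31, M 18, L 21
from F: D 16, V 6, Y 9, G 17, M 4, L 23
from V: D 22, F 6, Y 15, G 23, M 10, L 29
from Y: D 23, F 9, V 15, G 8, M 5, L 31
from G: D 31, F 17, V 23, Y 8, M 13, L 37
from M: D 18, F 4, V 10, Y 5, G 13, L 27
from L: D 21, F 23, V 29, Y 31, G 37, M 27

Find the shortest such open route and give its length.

Minimum one-way distance = 73 blocks.

There are 6! = 720 possible orderings.
D→F→V→Y→G→M→L: 16+6+15+8+13+27 = 85
D→F→V→Y→G→L→M: 16+6+15+8+37+27 = 109
D→F→V→Y→M→G→L: 16+6+15+5+13+37 = 92
D→F→V→Y→M→L→G: 16+6+15+5+27+37 = 106
D→F→V→Y→L→G→M: 16+6+15+31+37+13 = 118
D→F→V→Y→L→M→G: 16+6+15+31+27+13 = 108
D→F→V→G→Y→M→L: 16+6+23+8+5+27 = 85
D→F→V→G→Y→L→M: 16+6+23+8+31+27 = 111
… (712 more)
D→L→F→V→M→Y→G: 21+23+6+10+5+8 = 73  ← best
The minimum is 73.
One shortest path: D → L → F → V → M → Y → G.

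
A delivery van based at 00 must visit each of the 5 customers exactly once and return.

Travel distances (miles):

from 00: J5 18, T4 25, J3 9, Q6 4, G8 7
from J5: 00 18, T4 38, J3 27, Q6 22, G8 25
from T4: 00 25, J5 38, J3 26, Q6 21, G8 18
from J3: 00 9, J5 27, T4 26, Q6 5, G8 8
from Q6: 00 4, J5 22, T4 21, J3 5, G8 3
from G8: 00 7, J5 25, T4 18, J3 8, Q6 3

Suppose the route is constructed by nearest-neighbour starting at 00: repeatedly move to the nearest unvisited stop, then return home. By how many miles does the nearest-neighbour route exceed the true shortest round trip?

The nearest-neighbour route is 6 miles longer than optimal.

From 00: Q6=4, G8=7, J3=9, J5=18, T4=25 → choose Q6 (4).
From Q6: G8=3, J3=5, T4=21, J5=22 → choose G8 (3).
From G8: J3=8, T4=18, J5=25 → choose J3 (8).
From J3: T4=26, J5=27 → choose T4 (26).
From T4: J5=38 → choose J5 (38).
NN route 00 → Q6 → G8 → J3 → T4 → J5 → 00 costs 97.
Optimal: 00 → J5 → T4 → G8 → J3 → Q6 → 00 costs 91 (by enumerating all 60 distinct tours).
Excess = 97 − 91 = 6.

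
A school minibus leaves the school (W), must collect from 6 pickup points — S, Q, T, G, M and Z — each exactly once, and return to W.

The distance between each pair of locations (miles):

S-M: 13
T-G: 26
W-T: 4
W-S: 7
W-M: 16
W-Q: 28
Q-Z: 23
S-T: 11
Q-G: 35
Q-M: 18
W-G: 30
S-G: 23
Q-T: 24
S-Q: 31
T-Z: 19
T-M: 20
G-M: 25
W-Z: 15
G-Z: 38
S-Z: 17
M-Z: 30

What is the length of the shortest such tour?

There are 360 distinct closed tours to check (reversals are equivalent).
W → S → Q → T → G → M → Z → W: 7+31+24+26+25+30+15 = 158
W → S → Q → T → G → Z → M → W: 7+31+24+26+38+30+16 = 172
W → S → Q → T → M → G → Z → W: 7+31+24+20+25+38+15 = 160
W → S → Q → T → M → Z → G → W: 7+31+24+20+30+38+30 = 180
W → S → Q → T → Z → G → M → W: 7+31+24+19+38+25+16 = 160
W → S → Q → T → Z → M → G → W: 7+31+24+19+30+25+30 = 166
W → S → Q → G → T → M → Z → W: 7+31+35+26+20+30+15 = 164
W → S → Q → G → T → Z → M → W: 7+31+35+26+19+30+16 = 164
… (352 more)
W → S → G → M → Q → Z → T → W: 7+23+25+18+23+19+4 = 119  ← best
The minimum is 119.
One optimal route: W → S → G → M → Q → Z → T → W (or its reverse).

Shortest round trip = 119 miles.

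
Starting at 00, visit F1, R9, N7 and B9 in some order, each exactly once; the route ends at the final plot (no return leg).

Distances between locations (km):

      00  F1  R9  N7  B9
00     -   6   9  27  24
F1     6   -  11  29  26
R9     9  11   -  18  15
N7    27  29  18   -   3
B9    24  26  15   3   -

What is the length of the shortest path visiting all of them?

There are 4! = 24 possible orderings.
00→F1→R9→N7→B9: 6+11+18+3 = 38
00→F1→R9→B9→N7: 6+11+15+3 = 35
00→F1→N7→R9→B9: 6+29+18+15 = 68
00→F1→N7→B9→R9: 6+29+3+15 = 53
00→F1→B9→R9→N7: 6+26+15+18 = 65
00→F1→B9→N7→R9: 6+26+3+18 = 53
00→R9→F1→N7→B9: 9+11+29+3 = 52
00→R9→F1→B9→N7: 9+11+26+3 = 49
00→R9→N7→F1→B9: 9+18+29+26 = 82
00→R9→N7→B9→F1: 9+18+3+26 = 56
00→R9→B9→F1→N7: 9+15+26+29 = 79
00→R9→B9→N7→F1: 9+15+3+29 = 56
00→N7→F1→R9→B9: 27+29+11+15 = 82
00→N7→F1→B9→R9: 27+29+26+15 = 97
… (10 more)
The minimum is 35.
One shortest path: 00 → F1 → R9 → B9 → N7.

35 km — the minimum one-way total.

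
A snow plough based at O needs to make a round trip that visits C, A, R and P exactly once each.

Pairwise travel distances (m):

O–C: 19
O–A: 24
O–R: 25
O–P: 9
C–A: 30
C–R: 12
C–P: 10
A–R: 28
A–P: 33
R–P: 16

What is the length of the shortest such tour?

There are 12 distinct closed tours to check (reversals are equivalent).
O - C - A - R - P - O: 19+30+28+16+9 = 102
O - C - A - P - R - O: 19+30+33+16+25 = 123
O - C - R - A - P - O: 19+12+28+33+9 = 101
O - C - R - P - A - O: 19+12+16+33+24 = 104
O - C - P - A - R - O: 19+10+33+28+25 = 115
O - C - P - R - A - O: 19+10+16+28+24 = 97
O - A - C - R - P - O: 24+30+12+16+9 = 91
O - A - C - P - R - O: 24+30+10+16+25 = 105
O - A - R - C - P - O: 24+28+12+10+9 = 83
O - A - P - C - R - O: 24+33+10+12+25 = 104
O - R - C - A - P - O: 25+12+30+33+9 = 109
O - R - A - C - P - O: 25+28+30+10+9 = 102
The minimum is 83.
One optimal route: O → A → R → C → P → O (or its reverse).

Minimum total distance: 83 m.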